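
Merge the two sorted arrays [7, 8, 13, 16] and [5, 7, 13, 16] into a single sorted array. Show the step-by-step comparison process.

Merging process:

Compare 7 vs 5: take 5 from right. Merged: [5]
Compare 7 vs 7: take 7 from left. Merged: [5, 7]
Compare 8 vs 7: take 7 from right. Merged: [5, 7, 7]
Compare 8 vs 13: take 8 from left. Merged: [5, 7, 7, 8]
Compare 13 vs 13: take 13 from left. Merged: [5, 7, 7, 8, 13]
Compare 16 vs 13: take 13 from right. Merged: [5, 7, 7, 8, 13, 13]
Compare 16 vs 16: take 16 from left. Merged: [5, 7, 7, 8, 13, 13, 16]
Append remaining from right: [16]. Merged: [5, 7, 7, 8, 13, 13, 16, 16]

Final merged array: [5, 7, 7, 8, 13, 13, 16, 16]
Total comparisons: 7

The merged array is [5, 7, 7, 8, 13, 13, 16, 16], requiring 7 comparisons. The merge step runs in O(n) time where n is the total number of elements.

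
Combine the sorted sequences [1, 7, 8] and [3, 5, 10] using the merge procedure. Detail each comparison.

Merging process:

Compare 1 vs 3: take 1 from left. Merged: [1]
Compare 7 vs 3: take 3 from right. Merged: [1, 3]
Compare 7 vs 5: take 5 from right. Merged: [1, 3, 5]
Compare 7 vs 10: take 7 from left. Merged: [1, 3, 5, 7]
Compare 8 vs 10: take 8 from left. Merged: [1, 3, 5, 7, 8]
Append remaining from right: [10]. Merged: [1, 3, 5, 7, 8, 10]

Final merged array: [1, 3, 5, 7, 8, 10]
Total comparisons: 5

The merged array is [1, 3, 5, 7, 8, 10], requiring 5 comparisons. The merge step runs in O(n) time where n is the total number of elements.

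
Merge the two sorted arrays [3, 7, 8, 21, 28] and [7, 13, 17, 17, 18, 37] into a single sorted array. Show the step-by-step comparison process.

Merging process:

Compare 3 vs 7: take 3 from left. Merged: [3]
Compare 7 vs 7: take 7 from left. Merged: [3, 7]
Compare 8 vs 7: take 7 from right. Merged: [3, 7, 7]
Compare 8 vs 13: take 8 from left. Merged: [3, 7, 7, 8]
Compare 21 vs 13: take 13 from right. Merged: [3, 7, 7, 8, 13]
Compare 21 vs 17: take 17 from right. Merged: [3, 7, 7, 8, 13, 17]
Compare 21 vs 17: take 17 from right. Merged: [3, 7, 7, 8, 13, 17, 17]
Compare 21 vs 18: take 18 from right. Merged: [3, 7, 7, 8, 13, 17, 17, 18]
Compare 21 vs 37: take 21 from left. Merged: [3, 7, 7, 8, 13, 17, 17, 18, 21]
Compare 28 vs 37: take 28 from left. Merged: [3, 7, 7, 8, 13, 17, 17, 18, 21, 28]
Append remaining from right: [37]. Merged: [3, 7, 7, 8, 13, 17, 17, 18, 21, 28, 37]

Final merged array: [3, 7, 7, 8, 13, 17, 17, 18, 21, 28, 37]
Total comparisons: 10

The merged array is [3, 7, 7, 8, 13, 17, 17, 18, 21, 28, 37], requiring 10 comparisons. The merge step runs in O(n) time where n is the total number of elements.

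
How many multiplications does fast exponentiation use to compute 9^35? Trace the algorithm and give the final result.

Computing 9^35 by squaring (build up from 9^1; each line after the first costs one multiplication):

9^1 = 9
9^2 = (9^1)^2 = 9^2 = 81
9^4 = (9^2)^2 = 81^2 = 6561
9^8 = (9^4)^2 = 6561^2 = 43046721
9^16 = (9^8)^2 = 43046721^2 = 1853020188851841
9^17 = 9 * 9^16 = 9 * 1853020188851841 = 16677181699666569
9^34 = (9^17)^2 = 16677181699666569^2 = 278128389443693511257285776231761
9^35 = 9 * 9^34 = 9 * 278128389443693511257285776231761 = 2503155504993241601315571986085849

Result: 2503155504993241601315571986085849
Multiplications needed: 7 (7 lines after 9^1)

9^35 = 2503155504993241601315571986085849. Using exponentiation by squaring, this requires 7 multiplications. The key idea: if the exponent is even, square the half-power; if odd, multiply by the base once.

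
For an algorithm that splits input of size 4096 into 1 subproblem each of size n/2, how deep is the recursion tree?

For divide and conquer with division factor 2:

Problem sizes at each level:
Level 0: 4096
Level 1: 2048
Level 2: 1024
Level 3: 512
Level 4: 256
Level 5: 128
Level 6: 64
Level 7: 32
Level 8: 16
Level 9: 8
Level 10: 4
Level 11: 2
Level 12: 1

The root is level 0 and the size-1 base case is level 12 (the tree spans levels 0 through 12, i.e. 13 levels counting the root), so the depth is the number of divisions: log_2(4096) = 12

The recursion tree depth is log_2(4096) = 12. At each level, the problem size is divided by 2, so it takes 12 divisions to reduce to a base case of size 1. The algorithm makes 1 recursive call at each level.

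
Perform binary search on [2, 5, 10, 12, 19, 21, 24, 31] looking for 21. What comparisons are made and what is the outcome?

Binary search for 21 in [2, 5, 10, 12, 19, 21, 24, 31]:

lo=0, hi=7, mid=3, arr[mid]=12 -> 12 < 21, search right half
lo=4, hi=7, mid=5, arr[mid]=21 -> Found target at index 5!

Binary search finds 21 at index 5 after 2 comparisons. The search repeatedly halves the search space by comparing with the middle element.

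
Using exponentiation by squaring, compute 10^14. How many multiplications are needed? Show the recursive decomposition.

Computing 10^14 by squaring (build up from 10^1; each line after the first costs one multiplication):

10^1 = 10
10^2 = (10^1)^2 = 10^2 = 100
10^3 = 10 * 10^2 = 10 * 100 = 1000
10^6 = (10^3)^2 = 1000^2 = 1000000
10^7 = 10 * 10^6 = 10 * 1000000 = 10000000
10^14 = (10^7)^2 = 10000000^2 = 100000000000000

Result: 100000000000000
Multiplications needed: 5 (5 lines after 10^1)

10^14 = 100000000000000. Using exponentiation by squaring, this requires 5 multiplications. The key idea: if the exponent is even, square the half-power; if odd, multiply by the base once.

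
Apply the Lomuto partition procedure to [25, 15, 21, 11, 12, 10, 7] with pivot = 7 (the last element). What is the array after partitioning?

Lomuto partition with pivot = 7:

Initial array: [25, 15, 21, 11, 12, 10, 7]

arr[0]=25 > 7: no swap
arr[1]=15 > 7: no swap
arr[2]=21 > 7: no swap
arr[3]=11 > 7: no swap
arr[4]=12 > 7: no swap
arr[5]=10 > 7: no swap

Place pivot at position 0: [7, 15, 21, 11, 12, 10, 25]
Pivot position: 0

After partitioning with pivot 7, the array becomes [7, 15, 21, 11, 12, 10, 25]. The pivot is placed at index 0. All elements to the left of the pivot are <= 7, and all elements to the right are > 7.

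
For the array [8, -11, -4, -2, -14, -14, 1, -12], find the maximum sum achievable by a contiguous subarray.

Using Kadane's algorithm on [8, -11, -4, -2, -14, -14, 1, -12]:

Scanning through the array:
Position 1 (value -11): max_ending_here = -3, max_so_far = 8
Position 2 (value -4): max_ending_here = -4, max_so_far = 8
Position 3 (value -2): max_ending_here = -2, max_so_far = 8
Position 4 (value -14): max_ending_here = -14, max_so_far = 8
Position 5 (value -14): max_ending_here = -14, max_so_far = 8
Position 6 (value 1): max_ending_here = 1, max_so_far = 8
Position 7 (value -12): max_ending_here = -11, max_so_far = 8

Maximum subarray: [8]
Maximum sum: 8

The maximum subarray is [8] with sum 8. This subarray runs from index 0 to index 0.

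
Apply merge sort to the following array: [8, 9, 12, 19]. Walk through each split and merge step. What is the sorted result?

Merge sort trace:

Split: [8, 9, 12, 19] -> [8, 9] and [12, 19]
  Split: [8, 9] -> [8] and [9]
  Merge: [8] + [9] -> [8, 9]
  Split: [12, 19] -> [12] and [19]
  Merge: [12] + [19] -> [12, 19]
Merge: [8, 9] + [12, 19] -> [8, 9, 12, 19]

Final sorted array: [8, 9, 12, 19]

The merge sort proceeds by recursively splitting the array and merging sorted halves.
After all merges, the sorted array is [8, 9, 12, 19].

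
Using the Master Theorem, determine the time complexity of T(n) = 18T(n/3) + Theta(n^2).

Master Theorem for T(n) = 18T(n/3) + O(n^2):

a = 18, b = 3, c = 2
log_b(a) = log_3(18) = 2.6309

Case 1: c = 2 < log_3(18) = 2.6309
T(n) = O(n^(log_3 18))

For T(n) = 18T(n/3) + O(n^2): log_3(18) = 2.6309. This is Case 1 of the Master Theorem (c < log_b(a), work dominated by leaves), giving O(n^(log_3 18)).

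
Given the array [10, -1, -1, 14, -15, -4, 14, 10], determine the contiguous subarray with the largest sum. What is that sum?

Using Kadane's algorithm on [10, -1, -1, 14, -15, -4, 14, 10]:

Scanning through the array:
Position 1 (value -1): max_ending_here = 9, max_so_far = 10
Position 2 (value -1): max_ending_here = 8, max_so_far = 10
Position 3 (value 14): max_ending_here = 22, max_so_far = 22
Position 4 (value -15): max_ending_here = 7, max_so_far = 22
Position 5 (value -4): max_ending_here = 3, max_so_far = 22
Position 6 (value 14): max_ending_here = 17, max_so_far = 22
Position 7 (value 10): max_ending_here = 27, max_so_far = 27

Maximum subarray: [10, -1, -1, 14, -15, -4, 14, 10]
Maximum sum: 27

The maximum subarray is [10, -1, -1, 14, -15, -4, 14, 10] with sum 27. This subarray runs from index 0 to index 7.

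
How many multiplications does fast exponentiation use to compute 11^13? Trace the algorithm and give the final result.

Computing 11^13 by squaring (build up from 11^1; each line after the first costs one multiplication):

11^1 = 11
11^2 = (11^1)^2 = 11^2 = 121
11^3 = 11 * 11^2 = 11 * 121 = 1331
11^6 = (11^3)^2 = 1331^2 = 1771561
11^12 = (11^6)^2 = 1771561^2 = 3138428376721
11^13 = 11 * 11^12 = 11 * 3138428376721 = 34522712143931

Result: 34522712143931
Multiplications needed: 5 (5 lines after 11^1)

11^13 = 34522712143931. Using exponentiation by squaring, this requires 5 multiplications. The key idea: if the exponent is even, square the half-power; if odd, multiply by the base once.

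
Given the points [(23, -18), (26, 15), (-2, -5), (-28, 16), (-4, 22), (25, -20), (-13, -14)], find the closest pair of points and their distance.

Computing all pairwise distances among 7 points:

d((23, -18), (26, 15)) = 33.1361
d((23, -18), (-2, -5)) = 28.178
d((23, -18), (-28, 16)) = 61.2944
d((23, -18), (-4, 22)) = 48.2597
d((23, -18), (25, -20)) = 2.8284 <-- minimum
d((23, -18), (-13, -14)) = 36.2215
d((26, 15), (-2, -5)) = 34.4093
d((26, 15), (-28, 16)) = 54.0093
d((26, 15), (-4, 22)) = 30.8058
d((26, 15), (25, -20)) = 35.0143
d((26, 15), (-13, -14)) = 48.6004
d((-2, -5), (-28, 16)) = 33.4215
d((-2, -5), (-4, 22)) = 27.074
d((-2, -5), (25, -20)) = 30.8869
d((-2, -5), (-13, -14)) = 14.2127
d((-28, 16), (-4, 22)) = 24.7386
d((-28, 16), (25, -20)) = 64.0703
d((-28, 16), (-13, -14)) = 33.541
d((-4, 22), (25, -20)) = 51.0392
d((-4, 22), (-13, -14)) = 37.108
d((25, -20), (-13, -14)) = 38.4708

Closest pair: (23, -18) and (25, -20) with distance 2.8284

The closest pair is (23, -18) and (25, -20) with Euclidean distance 2.8284. For 7 points, brute-force pairwise comparison is shown above. For large n, the divide-and-conquer algorithm (sort by x, recurse on halves, check the dividing strip) achieves O(n log n).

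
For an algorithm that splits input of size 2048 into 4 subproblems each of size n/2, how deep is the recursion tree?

For divide and conquer with division factor 2:

Problem sizes at each level:
Level 0: 2048
Level 1: 1024
Level 2: 512
Level 3: 256
Level 4: 128
Level 5: 64
Level 6: 32
Level 7: 16
Level 8: 8
Level 9: 4
Level 10: 2
Level 11: 1

The root is level 0 and the size-1 base case is level 11 (the tree spans levels 0 through 11, i.e. 12 levels counting the root), so the depth is the number of divisions: log_2(2048) = 11

The recursion tree depth is log_2(2048) = 11. At each level, the problem size is divided by 2, so it takes 11 divisions to reduce to a base case of size 1. The algorithm makes 4 recursive calls at each level.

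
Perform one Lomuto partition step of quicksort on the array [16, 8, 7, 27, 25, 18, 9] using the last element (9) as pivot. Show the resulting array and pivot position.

Lomuto partition with pivot = 9:

Initial array: [16, 8, 7, 27, 25, 18, 9]

arr[0]=16 > 9: no swap
arr[1]=8 <= 9: swap with position 0, array becomes [8, 16, 7, 27, 25, 18, 9]
arr[2]=7 <= 9: swap with position 1, array becomes [8, 7, 16, 27, 25, 18, 9]
arr[3]=27 > 9: no swap
arr[4]=25 > 9: no swap
arr[5]=18 > 9: no swap

Place pivot at position 2: [8, 7, 9, 27, 25, 18, 16]
Pivot position: 2

After partitioning with pivot 9, the array becomes [8, 7, 9, 27, 25, 18, 16]. The pivot is placed at index 2. All elements to the left of the pivot are <= 9, and all elements to the right are > 9.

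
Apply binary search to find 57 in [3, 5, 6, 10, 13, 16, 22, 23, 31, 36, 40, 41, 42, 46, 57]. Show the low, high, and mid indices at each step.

Binary search for 57 in [3, 5, 6, 10, 13, 16, 22, 23, 31, 36, 40, 41, 42, 46, 57]:

lo=0, hi=14, mid=7, arr[mid]=23 -> 23 < 57, search right half
lo=8, hi=14, mid=11, arr[mid]=41 -> 41 < 57, search right half
lo=12, hi=14, mid=13, arr[mid]=46 -> 46 < 57, search right half
lo=14, hi=14, mid=14, arr[mid]=57 -> Found target at index 14!

Binary search finds 57 at index 14 after 4 comparisons. The search repeatedly halves the search space by comparing with the middle element.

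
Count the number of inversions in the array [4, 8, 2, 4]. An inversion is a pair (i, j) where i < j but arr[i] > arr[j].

Finding inversions in [4, 8, 2, 4]:

(0, 2): arr[0]=4 > arr[2]=2
(1, 2): arr[1]=8 > arr[2]=2
(1, 3): arr[1]=8 > arr[3]=4

Total inversions: 3

The array has 3 inversion(s): (0,2), (1,2), (1,3). Each pair (i,j) satisfies i < j and arr[i] > arr[j].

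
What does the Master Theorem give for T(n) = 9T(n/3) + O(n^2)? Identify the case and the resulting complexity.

Master Theorem for T(n) = 9T(n/3) + O(n^2):

a = 9, b = 3, c = 2
log_b(a) = log_3(9) = 2.0000

Case 2: c = 2 = log_3(9) = 2.0000
T(n) = O(n^2 log n) = O(n^2 log n)

For T(n) = 9T(n/3) + O(n^2): log_3(9) = 2.0000. This is Case 2 of the Master Theorem (c = log_b(a), equal work at all levels), giving O(n^2 log n).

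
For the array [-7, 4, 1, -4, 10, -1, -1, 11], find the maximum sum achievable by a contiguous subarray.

Using Kadane's algorithm on [-7, 4, 1, -4, 10, -1, -1, 11]:

Scanning through the array:
Position 1 (value 4): max_ending_here = 4, max_so_far = 4
Position 2 (value 1): max_ending_here = 5, max_so_far = 5
Position 3 (value -4): max_ending_here = 1, max_so_far = 5
Position 4 (value 10): max_ending_here = 11, max_so_far = 11
Position 5 (value -1): max_ending_here = 10, max_so_far = 11
Position 6 (value -1): max_ending_here = 9, max_so_far = 11
Position 7 (value 11): max_ending_here = 20, max_so_far = 20

Maximum subarray: [4, 1, -4, 10, -1, -1, 11]
Maximum sum: 20

The maximum subarray is [4, 1, -4, 10, -1, -1, 11] with sum 20. This subarray runs from index 1 to index 7.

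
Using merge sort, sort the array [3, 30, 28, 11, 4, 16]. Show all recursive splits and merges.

Merge sort trace:

Split: [3, 30, 28, 11, 4, 16] -> [3, 30, 28] and [11, 4, 16]
  Split: [3, 30, 28] -> [3] and [30, 28]
    Split: [30, 28] -> [30] and [28]
    Merge: [30] + [28] -> [28, 30]
  Merge: [3] + [28, 30] -> [3, 28, 30]
  Split: [11, 4, 16] -> [11] and [4, 16]
    Split: [4, 16] -> [4] and [16]
    Merge: [4] + [16] -> [4, 16]
  Merge: [11] + [4, 16] -> [4, 11, 16]
Merge: [3, 28, 30] + [4, 11, 16] -> [3, 4, 11, 16, 28, 30]

Final sorted array: [3, 4, 11, 16, 28, 30]

The merge sort proceeds by recursively splitting the array and merging sorted halves.
After all merges, the sorted array is [3, 4, 11, 16, 28, 30].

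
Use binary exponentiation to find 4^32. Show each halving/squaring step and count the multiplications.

Computing 4^32 by squaring (build up from 4^1; each line after the first costs one multiplication):

4^1 = 4
4^2 = (4^1)^2 = 4^2 = 16
4^4 = (4^2)^2 = 16^2 = 256
4^8 = (4^4)^2 = 256^2 = 65536
4^16 = (4^8)^2 = 65536^2 = 4294967296
4^32 = (4^16)^2 = 4294967296^2 = 18446744073709551616

Result: 18446744073709551616
Multiplications needed: 5 (5 lines after 4^1)

4^32 = 18446744073709551616. Using exponentiation by squaring, this requires 5 multiplications. The key idea: if the exponent is even, square the half-power; if odd, multiply by the base once.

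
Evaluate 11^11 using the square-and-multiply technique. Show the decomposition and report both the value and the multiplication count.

Computing 11^11 by squaring (build up from 11^1; each line after the first costs one multiplication):

11^1 = 11
11^2 = (11^1)^2 = 11^2 = 121
11^4 = (11^2)^2 = 121^2 = 14641
11^5 = 11 * 11^4 = 11 * 14641 = 161051
11^10 = (11^5)^2 = 161051^2 = 25937424601
11^11 = 11 * 11^10 = 11 * 25937424601 = 285311670611

Result: 285311670611
Multiplications needed: 5 (5 lines after 11^1)

11^11 = 285311670611. Using exponentiation by squaring, this requires 5 multiplications. The key idea: if the exponent is even, square the half-power; if odd, multiply by the base once.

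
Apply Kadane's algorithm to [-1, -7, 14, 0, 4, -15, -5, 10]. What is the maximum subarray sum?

Using Kadane's algorithm on [-1, -7, 14, 0, 4, -15, -5, 10]:

Scanning through the array:
Position 1 (value -7): max_ending_here = -7, max_so_far = -1
Position 2 (value 14): max_ending_here = 14, max_so_far = 14
Position 3 (value 0): max_ending_here = 14, max_so_far = 14
Position 4 (value 4): max_ending_here = 18, max_so_far = 18
Position 5 (value -15): max_ending_here = 3, max_so_far = 18
Position 6 (value -5): max_ending_here = -2, max_so_far = 18
Position 7 (value 10): max_ending_here = 10, max_so_far = 18

Maximum subarray: [14, 0, 4]
Maximum sum: 18

The maximum subarray is [14, 0, 4] with sum 18. This subarray runs from index 2 to index 4.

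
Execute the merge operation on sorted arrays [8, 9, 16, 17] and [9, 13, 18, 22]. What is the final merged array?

Merging process:

Compare 8 vs 9: take 8 from left. Merged: [8]
Compare 9 vs 9: take 9 from left. Merged: [8, 9]
Compare 16 vs 9: take 9 from right. Merged: [8, 9, 9]
Compare 16 vs 13: take 13 from right. Merged: [8, 9, 9, 13]
Compare 16 vs 18: take 16 from left. Merged: [8, 9, 9, 13, 16]
Compare 17 vs 18: take 17 from left. Merged: [8, 9, 9, 13, 16, 17]
Append remaining from right: [18, 22]. Merged: [8, 9, 9, 13, 16, 17, 18, 22]

Final merged array: [8, 9, 9, 13, 16, 17, 18, 22]
Total comparisons: 6

The merged array is [8, 9, 9, 13, 16, 17, 18, 22], requiring 6 comparisons. The merge step runs in O(n) time where n is the total number of elements.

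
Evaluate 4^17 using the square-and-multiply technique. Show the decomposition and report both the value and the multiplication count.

Computing 4^17 by squaring (build up from 4^1; each line after the first costs one multiplication):

4^1 = 4
4^2 = (4^1)^2 = 4^2 = 16
4^4 = (4^2)^2 = 16^2 = 256
4^8 = (4^4)^2 = 256^2 = 65536
4^16 = (4^8)^2 = 65536^2 = 4294967296
4^17 = 4 * 4^16 = 4 * 4294967296 = 17179869184

Result: 17179869184
Multiplications needed: 5 (5 lines after 4^1)

4^17 = 17179869184. Using exponentiation by squaring, this requires 5 multiplications. The key idea: if the exponent is even, square the half-power; if odd, multiply by the base once.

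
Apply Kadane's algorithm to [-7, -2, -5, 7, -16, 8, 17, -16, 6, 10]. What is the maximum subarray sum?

Using Kadane's algorithm on [-7, -2, -5, 7, -16, 8, 17, -16, 6, 10]:

Scanning through the array:
Position 1 (value -2): max_ending_here = -2, max_so_far = -2
Position 2 (value -5): max_ending_here = -5, max_so_far = -2
Position 3 (value 7): max_ending_here = 7, max_so_far = 7
Position 4 (value -16): max_ending_here = -9, max_so_far = 7
Position 5 (value 8): max_ending_here = 8, max_so_far = 8
Position 6 (value 17): max_ending_here = 25, max_so_far = 25
Position 7 (value -16): max_ending_here = 9, max_so_far = 25
Position 8 (value 6): max_ending_here = 15, max_so_far = 25
Position 9 (value 10): max_ending_here = 25, max_so_far = 25

Maximum subarray: [8, 17]
Maximum sum: 25

The maximum subarray is [8, 17] with sum 25. This subarray runs from index 5 to index 6.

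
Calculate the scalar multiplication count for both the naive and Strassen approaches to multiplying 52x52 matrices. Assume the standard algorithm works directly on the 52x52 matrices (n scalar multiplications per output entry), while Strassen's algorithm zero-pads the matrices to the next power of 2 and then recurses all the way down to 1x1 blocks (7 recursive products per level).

Matrix multiplication for 52x52 matrices:

Strassen's algorithm requires power-of-2 dimensions. Pad 52x52 to 64x64 (next power of 2).

Standard algorithm: 52^3 = 140608 multiplications
Strassen's algorithm: 7^(log2(64)) = 7^6 = 117649 multiplications
Savings: 140608 - 117649 = 22959 multiplications

Standard: 140608 multiplications (52^3). Strassen: 117649 multiplications (7^6, after padding to 64x64). Strassen reduces 8 recursive multiplications to 7 at each level.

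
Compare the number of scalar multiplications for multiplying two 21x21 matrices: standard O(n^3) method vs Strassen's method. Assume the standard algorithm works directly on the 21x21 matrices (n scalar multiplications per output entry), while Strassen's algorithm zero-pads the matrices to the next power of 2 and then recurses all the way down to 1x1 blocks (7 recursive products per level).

Matrix multiplication for 21x21 matrices:

Strassen's algorithm requires power-of-2 dimensions. Pad 21x21 to 32x32 (next power of 2).

Standard algorithm: 21^3 = 9261 multiplications
Strassen's algorithm: 7^(log2(32)) = 7^5 = 16807 multiplications
Difference: 9261 - 16807 = -7546 (Strassen uses MORE here due to padding overhead — for small or just-over-power-of-2 n, padding can outweigh the per-level savings)

Standard: 9261 multiplications (21^3). Strassen: 16807 multiplications (7^5, after padding to 32x32). Strassen reduces 8 recursive multiplications to 7 at each level.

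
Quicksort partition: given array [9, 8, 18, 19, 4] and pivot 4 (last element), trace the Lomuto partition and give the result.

Lomuto partition with pivot = 4:

Initial array: [9, 8, 18, 19, 4]

arr[0]=9 > 4: no swap
arr[1]=8 > 4: no swap
arr[2]=18 > 4: no swap
arr[3]=19 > 4: no swap

Place pivot at position 0: [4, 8, 18, 19, 9]
Pivot position: 0

After partitioning with pivot 4, the array becomes [4, 8, 18, 19, 9]. The pivot is placed at index 0. All elements to the left of the pivot are <= 4, and all elements to the right are > 4.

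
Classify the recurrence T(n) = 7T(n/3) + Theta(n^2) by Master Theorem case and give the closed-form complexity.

Master Theorem for T(n) = 7T(n/3) + O(n^2):

a = 7, b = 3, c = 2
log_b(a) = log_3(7) = 1.7712

Case 3: c = 2 > log_3(7) = 1.7712
T(n) = O(n^2) = O(n^2)

For T(n) = 7T(n/3) + O(n^2): log_3(7) = 1.7712. This is Case 3 of the Master Theorem (c > log_b(a), work dominated by root), giving O(n^2).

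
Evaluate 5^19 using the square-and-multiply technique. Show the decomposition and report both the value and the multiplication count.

Computing 5^19 by squaring (build up from 5^1; each line after the first costs one multiplication):

5^1 = 5
5^2 = (5^1)^2 = 5^2 = 25
5^4 = (5^2)^2 = 25^2 = 625
5^8 = (5^4)^2 = 625^2 = 390625
5^9 = 5 * 5^8 = 5 * 390625 = 1953125
5^18 = (5^9)^2 = 1953125^2 = 3814697265625
5^19 = 5 * 5^18 = 5 * 3814697265625 = 19073486328125

Result: 19073486328125
Multiplications needed: 6 (6 lines after 5^1)

5^19 = 19073486328125. Using exponentiation by squaring, this requires 6 multiplications. The key idea: if the exponent is even, square the half-power; if odd, multiply by the base once.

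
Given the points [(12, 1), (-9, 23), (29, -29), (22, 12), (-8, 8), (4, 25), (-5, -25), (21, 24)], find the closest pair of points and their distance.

Computing all pairwise distances among 8 points:

d((12, 1), (-9, 23)) = 30.4138
d((12, 1), (29, -29)) = 34.4819
d((12, 1), (22, 12)) = 14.8661
d((12, 1), (-8, 8)) = 21.1896
d((12, 1), (4, 25)) = 25.2982
d((12, 1), (-5, -25)) = 31.0644
d((12, 1), (21, 24)) = 24.6982
d((-9, 23), (29, -29)) = 64.405
d((-9, 23), (22, 12)) = 32.8938
d((-9, 23), (-8, 8)) = 15.0333
d((-9, 23), (4, 25)) = 13.1529
d((-9, 23), (-5, -25)) = 48.1664
d((-9, 23), (21, 24)) = 30.0167
d((29, -29), (22, 12)) = 41.5933
d((29, -29), (-8, 8)) = 52.3259
d((29, -29), (4, 25)) = 59.5063
d((29, -29), (-5, -25)) = 34.2345
d((29, -29), (21, 24)) = 53.6004
d((22, 12), (-8, 8)) = 30.2655
d((22, 12), (4, 25)) = 22.2036
d((22, 12), (-5, -25)) = 45.8039
d((22, 12), (21, 24)) = 12.0416 <-- minimum
d((-8, 8), (4, 25)) = 20.8087
d((-8, 8), (-5, -25)) = 33.1361
d((-8, 8), (21, 24)) = 33.121
d((4, 25), (-5, -25)) = 50.8035
d((4, 25), (21, 24)) = 17.0294
d((-5, -25), (21, 24)) = 55.4707

Closest pair: (22, 12) and (21, 24) with distance 12.0416

The closest pair is (22, 12) and (21, 24) with Euclidean distance 12.0416. For 8 points, brute-force pairwise comparison is shown above. For large n, the divide-and-conquer algorithm (sort by x, recurse on halves, check the dividing strip) achieves O(n log n).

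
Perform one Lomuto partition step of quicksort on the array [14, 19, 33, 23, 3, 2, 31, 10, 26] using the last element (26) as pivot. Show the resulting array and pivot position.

Lomuto partition with pivot = 26:

Initial array: [14, 19, 33, 23, 3, 2, 31, 10, 26]

arr[0]=14 <= 26: swap with position 0, array becomes [14, 19, 33, 23, 3, 2, 31, 10, 26]
arr[1]=19 <= 26: swap with position 1, array becomes [14, 19, 33, 23, 3, 2, 31, 10, 26]
arr[2]=33 > 26: no swap
arr[3]=23 <= 26: swap with position 2, array becomes [14, 19, 23, 33, 3, 2, 31, 10, 26]
arr[4]=3 <= 26: swap with position 3, array becomes [14, 19, 23, 3, 33, 2, 31, 10, 26]
arr[5]=2 <= 26: swap with position 4, array becomes [14, 19, 23, 3, 2, 33, 31, 10, 26]
arr[6]=31 > 26: no swap
arr[7]=10 <= 26: swap with position 5, array becomes [14, 19, 23, 3, 2, 10, 31, 33, 26]

Place pivot at position 6: [14, 19, 23, 3, 2, 10, 26, 33, 31]
Pivot position: 6

After partitioning with pivot 26, the array becomes [14, 19, 23, 3, 2, 10, 26, 33, 31]. The pivot is placed at index 6. All elements to the left of the pivot are <= 26, and all elements to the right are > 26.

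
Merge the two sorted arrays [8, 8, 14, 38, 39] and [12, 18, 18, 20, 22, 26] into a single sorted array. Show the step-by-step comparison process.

Merging process:

Compare 8 vs 12: take 8 from left. Merged: [8]
Compare 8 vs 12: take 8 from left. Merged: [8, 8]
Compare 14 vs 12: take 12 from right. Merged: [8, 8, 12]
Compare 14 vs 18: take 14 from left. Merged: [8, 8, 12, 14]
Compare 38 vs 18: take 18 from right. Merged: [8, 8, 12, 14, 18]
Compare 38 vs 18: take 18 from right. Merged: [8, 8, 12, 14, 18, 18]
Compare 38 vs 20: take 20 from right. Merged: [8, 8, 12, 14, 18, 18, 20]
Compare 38 vs 22: take 22 from right. Merged: [8, 8, 12, 14, 18, 18, 20, 22]
Compare 38 vs 26: take 26 from right. Merged: [8, 8, 12, 14, 18, 18, 20, 22, 26]
Append remaining from left: [38, 39]. Merged: [8, 8, 12, 14, 18, 18, 20, 22, 26, 38, 39]

Final merged array: [8, 8, 12, 14, 18, 18, 20, 22, 26, 38, 39]
Total comparisons: 9

The merged array is [8, 8, 12, 14, 18, 18, 20, 22, 26, 38, 39], requiring 9 comparisons. The merge step runs in O(n) time where n is the total number of elements.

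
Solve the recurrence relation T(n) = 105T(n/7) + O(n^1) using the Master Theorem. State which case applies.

Master Theorem for T(n) = 105T(n/7) + O(n^1):

a = 105, b = 7, c = 1
log_b(a) = log_7(105) = 2.3917

Case 1: c = 1 < log_7(105) = 2.3917
T(n) = O(n^(log_7 105))

For T(n) = 105T(n/7) + O(n^1): log_7(105) = 2.3917. This is Case 1 of the Master Theorem (c < log_b(a), work dominated by leaves), giving O(n^(log_7 105)).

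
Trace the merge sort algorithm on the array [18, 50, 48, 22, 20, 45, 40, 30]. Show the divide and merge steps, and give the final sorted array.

Merge sort trace:

Split: [18, 50, 48, 22, 20, 45, 40, 30] -> [18, 50, 48, 22] and [20, 45, 40, 30]
  Split: [18, 50, 48, 22] -> [18, 50] and [48, 22]
    Split: [18, 50] -> [18] and [50]
    Merge: [18] + [50] -> [18, 50]
    Split: [48, 22] -> [48] and [22]
    Merge: [48] + [22] -> [22, 48]
  Merge: [18, 50] + [22, 48] -> [18, 22, 48, 50]
  Split: [20, 45, 40, 30] -> [20, 45] and [40, 30]
    Split: [20, 45] -> [20] and [45]
    Merge: [20] + [45] -> [20, 45]
    Split: [40, 30] -> [40] and [30]
    Merge: [40] + [30] -> [30, 40]
  Merge: [20, 45] + [30, 40] -> [20, 30, 40, 45]
Merge: [18, 22, 48, 50] + [20, 30, 40, 45] -> [18, 20, 22, 30, 40, 45, 48, 50]

Final sorted array: [18, 20, 22, 30, 40, 45, 48, 50]

The merge sort proceeds by recursively splitting the array and merging sorted halves.
After all merges, the sorted array is [18, 20, 22, 30, 40, 45, 48, 50].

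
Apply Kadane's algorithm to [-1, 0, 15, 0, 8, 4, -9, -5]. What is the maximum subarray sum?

Using Kadane's algorithm on [-1, 0, 15, 0, 8, 4, -9, -5]:

Scanning through the array:
Position 1 (value 0): max_ending_here = 0, max_so_far = 0
Position 2 (value 15): max_ending_here = 15, max_so_far = 15
Position 3 (value 0): max_ending_here = 15, max_so_far = 15
Position 4 (value 8): max_ending_here = 23, max_so_far = 23
Position 5 (value 4): max_ending_here = 27, max_so_far = 27
Position 6 (value -9): max_ending_here = 18, max_so_far = 27
Position 7 (value -5): max_ending_here = 13, max_so_far = 27

Maximum subarray: [0, 15, 0, 8, 4]
Maximum sum: 27

The maximum subarray is [0, 15, 0, 8, 4] with sum 27. This subarray runs from index 1 to index 5.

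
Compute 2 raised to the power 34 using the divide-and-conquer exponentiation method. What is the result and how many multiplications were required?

Computing 2^34 by squaring (build up from 2^1; each line after the first costs one multiplication):

2^1 = 2
2^2 = (2^1)^2 = 2^2 = 4
2^4 = (2^2)^2 = 4^2 = 16
2^8 = (2^4)^2 = 16^2 = 256
2^16 = (2^8)^2 = 256^2 = 65536
2^17 = 2 * 2^16 = 2 * 65536 = 131072
2^34 = (2^17)^2 = 131072^2 = 17179869184

Result: 17179869184
Multiplications needed: 6 (6 lines after 2^1)

2^34 = 17179869184. Using exponentiation by squaring, this requires 6 multiplications. The key idea: if the exponent is even, square the half-power; if odd, multiply by the base once.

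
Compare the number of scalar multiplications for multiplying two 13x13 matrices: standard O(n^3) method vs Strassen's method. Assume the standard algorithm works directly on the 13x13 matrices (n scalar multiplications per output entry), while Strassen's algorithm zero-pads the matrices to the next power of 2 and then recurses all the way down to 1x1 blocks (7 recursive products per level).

Matrix multiplication for 13x13 matrices:

Strassen's algorithm requires power-of-2 dimensions. Pad 13x13 to 16x16 (next power of 2).

Standard algorithm: 13^3 = 2197 multiplications
Strassen's algorithm: 7^(log2(16)) = 7^4 = 2401 multiplications
Difference: 2197 - 2401 = -204 (Strassen uses MORE here due to padding overhead — for small or just-over-power-of-2 n, padding can outweigh the per-level savings)

Standard: 2197 multiplications (13^3). Strassen: 2401 multiplications (7^4, after padding to 16x16). Strassen reduces 8 recursive multiplications to 7 at each level.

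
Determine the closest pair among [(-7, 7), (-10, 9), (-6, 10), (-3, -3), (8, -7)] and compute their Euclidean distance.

Computing all pairwise distances among 5 points:

d((-7, 7), (-10, 9)) = 3.6056
d((-7, 7), (-6, 10)) = 3.1623 <-- minimum
d((-7, 7), (-3, -3)) = 10.7703
d((-7, 7), (8, -7)) = 20.5183
d((-10, 9), (-6, 10)) = 4.1231
d((-10, 9), (-3, -3)) = 13.8924
d((-10, 9), (8, -7)) = 24.0832
d((-6, 10), (-3, -3)) = 13.3417
d((-6, 10), (8, -7)) = 22.0227
d((-3, -3), (8, -7)) = 11.7047

Closest pair: (-7, 7) and (-6, 10) with distance 3.1623

The closest pair is (-7, 7) and (-6, 10) with Euclidean distance 3.1623. For 5 points, brute-force pairwise comparison is shown above. For large n, the divide-and-conquer algorithm (sort by x, recurse on halves, check the dividing strip) achieves O(n log n).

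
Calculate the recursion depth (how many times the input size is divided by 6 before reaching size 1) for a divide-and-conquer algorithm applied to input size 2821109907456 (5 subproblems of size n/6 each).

For divide and conquer with division factor 6:

Problem sizes at each level:
Level 0: 2821109907456
Level 1: 470184984576
Level 2: 78364164096
Level 3: 13060694016
Level 4: 2176782336
Level 5: 362797056
Level 6: 60466176
Level 7: 10077696
Level 8: 1679616
Level 9: 279936
Level 10: 46656
Level 11: 7776
Level 12: 1296
Level 13: 216
Level 14: 36
Level 15: 6
Level 16: 1

The root is level 0 and the size-1 base case is level 16 (the tree spans levels 0 through 16, i.e. 17 levels counting the root), so the depth is the number of divisions: log_6(2821109907456) = 16

The recursion tree depth is log_6(2821109907456) = 16. At each level, the problem size is divided by 6, so it takes 16 divisions to reduce to a base case of size 1. The algorithm makes 5 recursive calls at each level.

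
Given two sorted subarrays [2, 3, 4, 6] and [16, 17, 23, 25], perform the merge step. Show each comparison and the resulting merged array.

Merging process:

Compare 2 vs 16: take 2 from left. Merged: [2]
Compare 3 vs 16: take 3 from left. Merged: [2, 3]
Compare 4 vs 16: take 4 from left. Merged: [2, 3, 4]
Compare 6 vs 16: take 6 from left. Merged: [2, 3, 4, 6]
Append remaining from right: [16, 17, 23, 25]. Merged: [2, 3, 4, 6, 16, 17, 23, 25]

Final merged array: [2, 3, 4, 6, 16, 17, 23, 25]
Total comparisons: 4

The merged array is [2, 3, 4, 6, 16, 17, 23, 25], requiring 4 comparisons. The merge step runs in O(n) time where n is the total number of elements.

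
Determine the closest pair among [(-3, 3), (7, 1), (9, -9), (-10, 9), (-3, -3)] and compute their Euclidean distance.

Computing all pairwise distances among 5 points:

d((-3, 3), (7, 1)) = 10.198
d((-3, 3), (9, -9)) = 16.9706
d((-3, 3), (-10, 9)) = 9.2195
d((-3, 3), (-3, -3)) = 6.0 <-- minimum
d((7, 1), (9, -9)) = 10.198
d((7, 1), (-10, 9)) = 18.7883
d((7, 1), (-3, -3)) = 10.7703
d((9, -9), (-10, 9)) = 26.1725
d((9, -9), (-3, -3)) = 13.4164
d((-10, 9), (-3, -3)) = 13.8924

Closest pair: (-3, 3) and (-3, -3) with distance 6.0

The closest pair is (-3, 3) and (-3, -3) with Euclidean distance 6.0. For 5 points, brute-force pairwise comparison is shown above. For large n, the divide-and-conquer algorithm (sort by x, recurse on halves, check the dividing strip) achieves O(n log n).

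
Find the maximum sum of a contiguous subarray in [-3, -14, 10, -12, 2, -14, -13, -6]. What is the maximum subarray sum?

Using Kadane's algorithm on [-3, -14, 10, -12, 2, -14, -13, -6]:

Scanning through the array:
Position 1 (value -14): max_ending_here = -14, max_so_far = -3
Position 2 (value 10): max_ending_here = 10, max_so_far = 10
Position 3 (value -12): max_ending_here = -2, max_so_far = 10
Position 4 (value 2): max_ending_here = 2, max_so_far = 10
Position 5 (value -14): max_ending_here = -12, max_so_far = 10
Position 6 (value -13): max_ending_here = -13, max_so_far = 10
Position 7 (value -6): max_ending_here = -6, max_so_far = 10

Maximum subarray: [10]
Maximum sum: 10

The maximum subarray is [10] with sum 10. This subarray runs from index 2 to index 2.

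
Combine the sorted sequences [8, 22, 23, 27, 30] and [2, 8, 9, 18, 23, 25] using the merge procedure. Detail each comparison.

Merging process:

Compare 8 vs 2: take 2 from right. Merged: [2]
Compare 8 vs 8: take 8 from left. Merged: [2, 8]
Compare 22 vs 8: take 8 from right. Merged: [2, 8, 8]
Compare 22 vs 9: take 9 from right. Merged: [2, 8, 8, 9]
Compare 22 vs 18: take 18 from right. Merged: [2, 8, 8, 9, 18]
Compare 22 vs 23: take 22 from left. Merged: [2, 8, 8, 9, 18, 22]
Compare 23 vs 23: take 23 from left. Merged: [2, 8, 8, 9, 18, 22, 23]
Compare 27 vs 23: take 23 from right. Merged: [2, 8, 8, 9, 18, 22, 23, 23]
Compare 27 vs 25: take 25 from right. Merged: [2, 8, 8, 9, 18, 22, 23, 23, 25]
Append remaining from left: [27, 30]. Merged: [2, 8, 8, 9, 18, 22, 23, 23, 25, 27, 30]

Final merged array: [2, 8, 8, 9, 18, 22, 23, 23, 25, 27, 30]
Total comparisons: 9

The merged array is [2, 8, 8, 9, 18, 22, 23, 23, 25, 27, 30], requiring 9 comparisons. The merge step runs in O(n) time where n is the total number of elements.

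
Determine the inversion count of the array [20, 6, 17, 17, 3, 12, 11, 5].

Finding inversions in [20, 6, 17, 17, 3, 12, 11, 5]:

(0, 1): arr[0]=20 > arr[1]=6
(0, 2): arr[0]=20 > arr[2]=17
(0, 3): arr[0]=20 > arr[3]=17
(0, 4): arr[0]=20 > arr[4]=3
(0, 5): arr[0]=20 > arr[5]=12
(0, 6): arr[0]=20 > arr[6]=11
(0, 7): arr[0]=20 > arr[7]=5
(1, 4): arr[1]=6 > arr[4]=3
(1, 7): arr[1]=6 > arr[7]=5
(2, 4): arr[2]=17 > arr[4]=3
(2, 5): arr[2]=17 > arr[5]=12
(2, 6): arr[2]=17 > arr[6]=11
(2, 7): arr[2]=17 > arr[7]=5
(3, 4): arr[3]=17 > arr[4]=3
(3, 5): arr[3]=17 > arr[5]=12
(3, 6): arr[3]=17 > arr[6]=11
(3, 7): arr[3]=17 > arr[7]=5
(5, 6): arr[5]=12 > arr[6]=11
(5, 7): arr[5]=12 > arr[7]=5
(6, 7): arr[6]=11 > arr[7]=5

Total inversions: 20

The array has 20 inversion(s): (0,1), (0,2), (0,3), (0,4), (0,5), (0,6), (0,7), (1,4), (1,7), (2,4), (2,5), (2,6), (2,7), (3,4), (3,5), (3,6), (3,7), (5,6), (5,7), (6,7). Each pair (i,j) satisfies i < j and arr[i] > arr[j].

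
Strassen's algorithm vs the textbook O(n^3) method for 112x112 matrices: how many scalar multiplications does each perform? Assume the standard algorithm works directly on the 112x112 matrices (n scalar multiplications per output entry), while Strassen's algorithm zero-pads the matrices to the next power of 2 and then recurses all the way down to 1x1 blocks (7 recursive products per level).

Matrix multiplication for 112x112 matrices:

Strassen's algorithm requires power-of-2 dimensions. Pad 112x112 to 128x128 (next power of 2).

Standard algorithm: 112^3 = 1404928 multiplications
Strassen's algorithm: 7^(log2(128)) = 7^7 = 823543 multiplications
Savings: 1404928 - 823543 = 581385 multiplications

Standard: 1404928 multiplications (112^3). Strassen: 823543 multiplications (7^7, after padding to 128x128). Strassen reduces 8 recursive multiplications to 7 at each level.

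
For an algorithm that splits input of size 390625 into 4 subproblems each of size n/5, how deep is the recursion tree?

For divide and conquer with division factor 5:

Problem sizes at each level:
Level 0: 390625
Level 1: 78125
Level 2: 15625
Level 3: 3125
Level 4: 625
Level 5: 125
Level 6: 25
Level 7: 5
Level 8: 1

The root is level 0 and the size-1 base case is level 8 (the tree spans levels 0 through 8, i.e. 9 levels counting the root), so the depth is the number of divisions: log_5(390625) = 8

The recursion tree depth is log_5(390625) = 8. At each level, the problem size is divided by 5, so it takes 8 divisions to reduce to a base case of size 1. The algorithm makes 4 recursive calls at each level.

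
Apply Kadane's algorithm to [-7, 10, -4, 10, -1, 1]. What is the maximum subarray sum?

Using Kadane's algorithm on [-7, 10, -4, 10, -1, 1]:

Scanning through the array:
Position 1 (value 10): max_ending_here = 10, max_so_far = 10
Position 2 (value -4): max_ending_here = 6, max_so_far = 10
Position 3 (value 10): max_ending_here = 16, max_so_far = 16
Position 4 (value -1): max_ending_here = 15, max_so_far = 16
Position 5 (value 1): max_ending_here = 16, max_so_far = 16

Maximum subarray: [10, -4, 10]
Maximum sum: 16

The maximum subarray is [10, -4, 10] with sum 16. This subarray runs from index 1 to index 3.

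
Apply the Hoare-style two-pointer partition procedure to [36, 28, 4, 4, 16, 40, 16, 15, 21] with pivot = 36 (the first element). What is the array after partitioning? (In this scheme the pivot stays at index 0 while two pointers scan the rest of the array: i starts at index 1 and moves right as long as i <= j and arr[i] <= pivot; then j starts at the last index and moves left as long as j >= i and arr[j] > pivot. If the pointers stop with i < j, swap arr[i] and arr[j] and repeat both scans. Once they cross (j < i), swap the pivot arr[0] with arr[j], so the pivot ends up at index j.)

Hoare-style two-pointer partition with pivot = 36:

Initial array: [36, 28, 4, 4, 16, 40, 16, 15, 21]

Pointers start at i = 1, j = 8.
i stops at index 5 (arr[5]=40 > 36), j stops at index 8 (arr[8]=21 <= 36): swap arr[5] and arr[8], array becomes [36, 28, 4, 4, 16, 21, 16, 15, 40]
i ends at 8, j ends at 7: the pointers have crossed (j < i), so scanning stops.

Swap pivot arr[0] with arr[7] to place pivot at position 7: [15, 28, 4, 4, 16, 21, 16, 36, 40]
Pivot position: 7

After partitioning with pivot 36, the array becomes [15, 28, 4, 4, 16, 21, 16, 36, 40]. The pivot is placed at index 7. All elements to the left of the pivot are <= 36, and all elements to the right are > 36.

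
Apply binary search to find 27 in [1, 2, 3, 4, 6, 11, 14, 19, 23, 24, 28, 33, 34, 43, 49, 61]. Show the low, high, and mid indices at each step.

Binary search for 27 in [1, 2, 3, 4, 6, 11, 14, 19, 23, 24, 28, 33, 34, 43, 49, 61]:

lo=0, hi=15, mid=7, arr[mid]=19 -> 19 < 27, search right half
lo=8, hi=15, mid=11, arr[mid]=33 -> 33 > 27, search left half
lo=8, hi=10, mid=9, arr[mid]=24 -> 24 < 27, search right half
lo=10, hi=10, mid=10, arr[mid]=28 -> 28 > 27, search left half
lo=10 > hi=9, target 27 not found

Binary search determines that 27 is not in the array after 4 comparisons. The search space was exhausted without finding the target.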